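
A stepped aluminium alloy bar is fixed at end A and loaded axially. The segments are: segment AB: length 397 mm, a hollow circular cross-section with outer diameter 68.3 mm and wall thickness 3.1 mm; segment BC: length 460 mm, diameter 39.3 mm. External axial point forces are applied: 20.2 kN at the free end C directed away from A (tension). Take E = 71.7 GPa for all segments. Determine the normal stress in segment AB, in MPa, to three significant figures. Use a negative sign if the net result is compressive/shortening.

31.8 MPa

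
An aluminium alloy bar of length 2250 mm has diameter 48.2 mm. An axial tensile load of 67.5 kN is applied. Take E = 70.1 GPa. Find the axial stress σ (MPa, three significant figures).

37.0 MPa

A = 1825 mm².
σ = N/A = 67500/1825 = 36.99 MPa.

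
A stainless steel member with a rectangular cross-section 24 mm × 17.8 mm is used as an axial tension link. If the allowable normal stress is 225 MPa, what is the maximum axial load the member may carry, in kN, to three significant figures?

96.1 kN

A = 427.2 mm².
P_max = σ_allow · A = 225 · 427.2 = 96120 N = 96.12 kN.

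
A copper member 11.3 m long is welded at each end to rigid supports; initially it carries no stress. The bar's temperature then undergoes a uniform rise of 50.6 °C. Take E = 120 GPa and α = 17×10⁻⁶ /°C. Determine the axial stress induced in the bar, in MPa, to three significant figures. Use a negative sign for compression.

Free thermal expansion αLΔT = 17e-6 · 11300 · 50.6 = 9.72 mm.
The walls impose strain ε = −(9.72)/11300 = -8.6020e-04; σ = Eε = 120000 · -8.6020e-04 = -103.2 MPa.

-103 MPa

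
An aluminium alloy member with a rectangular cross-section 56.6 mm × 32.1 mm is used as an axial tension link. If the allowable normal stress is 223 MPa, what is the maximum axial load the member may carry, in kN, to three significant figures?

405 kN

A = 1817 mm².
P_max = σ_allow · A = 223 · 1817 = 405200 N = 405.2 kN.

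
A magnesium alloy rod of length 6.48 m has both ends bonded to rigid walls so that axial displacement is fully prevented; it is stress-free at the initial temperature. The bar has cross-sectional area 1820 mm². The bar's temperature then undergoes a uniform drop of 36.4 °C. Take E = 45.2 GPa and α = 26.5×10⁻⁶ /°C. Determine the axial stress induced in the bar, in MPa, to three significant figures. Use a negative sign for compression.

Free thermal expansion αLΔT = 26.5e-6 · 6480 · -36.4 = -6.251 mm.
The walls impose strain ε = −(-6.251)/6480 = 9.6460e-04; σ = Eε = 45200 · 9.6460e-04 = 43.6 MPa.

43.6 MPa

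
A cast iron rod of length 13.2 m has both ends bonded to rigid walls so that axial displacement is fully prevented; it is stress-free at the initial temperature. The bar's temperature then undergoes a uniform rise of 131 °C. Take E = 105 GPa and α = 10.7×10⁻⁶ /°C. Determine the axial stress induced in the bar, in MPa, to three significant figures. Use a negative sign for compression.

-147 MPa

Free thermal expansion αLΔT = 10.7e-6 · 13200 · 131 = 18.5 mm.
The walls impose strain ε = −(18.5)/13200 = -1.4017e-03; σ = Eε = 105000 · -1.4017e-03 = -147.2 MPa.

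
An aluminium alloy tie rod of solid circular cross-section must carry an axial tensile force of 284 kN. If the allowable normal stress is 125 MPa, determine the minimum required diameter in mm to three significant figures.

53.8 mm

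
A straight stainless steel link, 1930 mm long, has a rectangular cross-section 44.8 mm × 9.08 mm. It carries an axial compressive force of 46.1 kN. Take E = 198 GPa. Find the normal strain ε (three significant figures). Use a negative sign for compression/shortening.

-5.72e-04

A = 406.8 mm².
σ = N/A = -113.3 MPa; ε = σ/E = -113.3/198000 = -5.724e-04.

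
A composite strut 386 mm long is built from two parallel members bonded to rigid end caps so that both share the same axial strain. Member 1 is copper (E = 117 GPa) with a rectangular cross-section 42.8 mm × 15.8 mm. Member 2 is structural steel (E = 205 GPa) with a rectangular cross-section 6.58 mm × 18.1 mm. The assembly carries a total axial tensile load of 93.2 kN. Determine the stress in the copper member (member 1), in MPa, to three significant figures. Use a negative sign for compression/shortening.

105 MPa

A_1 = 676.2 mm².
A_2 = 119.1 mm².
Equal strain + equilibrium ⇒ each member carries load in proportion to AE: A₁E₁ = 79120000 N, A₂E₂ = 24420000 N, ΣAE = 103500000 N.
σ₁ = P·E₁/ΣAE = 93200·117000/103500000 = 105.3 MPa.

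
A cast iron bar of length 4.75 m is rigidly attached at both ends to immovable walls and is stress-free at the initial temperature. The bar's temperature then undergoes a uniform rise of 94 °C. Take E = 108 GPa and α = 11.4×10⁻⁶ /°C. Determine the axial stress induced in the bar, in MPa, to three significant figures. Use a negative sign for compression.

-116 MPa

Free thermal expansion αLΔT = 11.4e-6 · 4750 · 94 = 5.09 mm.
The walls impose strain ε = −(5.09)/4750 = -1.0716e-03; σ = Eε = 108000 · -1.0716e-03 = -115.7 MPa.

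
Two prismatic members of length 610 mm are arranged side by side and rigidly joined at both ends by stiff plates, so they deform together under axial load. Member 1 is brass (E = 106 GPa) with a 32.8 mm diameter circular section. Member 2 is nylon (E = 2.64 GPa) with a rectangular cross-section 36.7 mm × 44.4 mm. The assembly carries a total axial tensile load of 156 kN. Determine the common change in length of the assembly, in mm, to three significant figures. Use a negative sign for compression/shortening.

1.01 mm

A_1 = 845 mm².
A_2 = 1629 mm².
Equal strain + equilibrium ⇒ each member carries load in proportion to AE: A₁E₁ = 89570000 N, A₂E₂ = 4302000 N, ΣAE = 93870000 N.
δ = PL/ΣAE = 156000·610/93870000 = 1.014 mm.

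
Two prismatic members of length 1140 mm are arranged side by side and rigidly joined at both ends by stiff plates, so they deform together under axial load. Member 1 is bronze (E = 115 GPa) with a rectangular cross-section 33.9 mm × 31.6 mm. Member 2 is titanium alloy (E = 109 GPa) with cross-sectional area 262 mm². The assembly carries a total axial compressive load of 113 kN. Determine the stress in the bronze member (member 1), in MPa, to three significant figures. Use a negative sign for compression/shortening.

A_1 = 1071 mm².
Equal strain + equilibrium ⇒ each member carries load in proportion to AE: A₁E₁ = 123200000 N, A₂E₂ = 28560000 N, ΣAE = 151800000 N.
σ₁ = P·E₁/ΣAE = -113000·115000/151800000 = -85.63 MPa.

-85.6 MPa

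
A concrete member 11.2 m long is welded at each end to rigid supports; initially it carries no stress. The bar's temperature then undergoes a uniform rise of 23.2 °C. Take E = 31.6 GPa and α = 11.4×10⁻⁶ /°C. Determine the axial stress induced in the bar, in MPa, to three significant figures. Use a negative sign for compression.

Free thermal expansion αLΔT = 11.4e-6 · 11200 · 23.2 = 2.962 mm.
The walls impose strain ε = −(2.962)/11200 = -2.6448e-04; σ = Eε = 31600 · -2.6448e-04 = -8.358 MPa.

-8.36 MPa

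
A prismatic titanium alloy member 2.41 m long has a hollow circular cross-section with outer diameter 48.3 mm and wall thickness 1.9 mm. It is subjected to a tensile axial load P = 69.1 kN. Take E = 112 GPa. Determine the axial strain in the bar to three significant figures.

A = 277 mm².
σ = N/A = 249.5 MPa; ε = σ/E = 249.5/112000 = 2.228e-03.

0.00223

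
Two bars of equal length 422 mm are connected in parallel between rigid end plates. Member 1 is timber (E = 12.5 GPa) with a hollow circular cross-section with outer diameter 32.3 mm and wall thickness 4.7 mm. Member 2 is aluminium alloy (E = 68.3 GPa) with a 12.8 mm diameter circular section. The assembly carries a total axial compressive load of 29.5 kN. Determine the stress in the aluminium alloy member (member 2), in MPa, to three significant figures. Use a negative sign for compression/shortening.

A_1 = 407.5 mm².
A_2 = 128.7 mm².
Equal strain + equilibrium ⇒ each member carries load in proportion to AE: A₁E₁ = 5094000 N, A₂E₂ = 8789000 N, ΣAE = 13880000 N.
σ₂ = P·E₂/ΣAE = -29500·68300/13880000 = -145.1 MPa.

-145 MPa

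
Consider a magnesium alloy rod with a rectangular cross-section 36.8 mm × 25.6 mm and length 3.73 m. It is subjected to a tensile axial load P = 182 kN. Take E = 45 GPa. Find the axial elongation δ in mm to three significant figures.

16.0 mm

A = 942.1 mm².
δ_mech = NL/(AE) = 182000·3730/(942.1·45000) = 16.01 mm.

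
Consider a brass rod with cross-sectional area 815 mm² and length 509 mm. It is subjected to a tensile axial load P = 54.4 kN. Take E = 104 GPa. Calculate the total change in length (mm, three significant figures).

δ_mech = NL/(AE) = 54400·509/(815·104000) = 0.3267 mm.

0.327 mm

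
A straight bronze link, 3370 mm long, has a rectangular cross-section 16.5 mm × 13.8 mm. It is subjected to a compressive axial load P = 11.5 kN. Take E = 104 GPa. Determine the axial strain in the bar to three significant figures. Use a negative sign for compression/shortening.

-4.86e-04

A = 227.7 mm².
σ = N/A = -50.51 MPa; ε = σ/E = -50.51/104000 = -4.856e-04.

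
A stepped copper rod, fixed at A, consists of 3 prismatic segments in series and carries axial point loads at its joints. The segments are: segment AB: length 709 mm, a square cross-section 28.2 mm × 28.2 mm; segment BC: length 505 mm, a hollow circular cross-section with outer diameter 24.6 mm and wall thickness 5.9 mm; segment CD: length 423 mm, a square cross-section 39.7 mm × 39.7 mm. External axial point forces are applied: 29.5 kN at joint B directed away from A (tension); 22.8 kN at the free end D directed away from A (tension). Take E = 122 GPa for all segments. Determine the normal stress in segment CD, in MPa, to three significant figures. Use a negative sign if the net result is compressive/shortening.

14.5 MPa

Internal axial forces (sectioning from the free end, tension +): N_CD = 22.8 kN, N_BC = 22.8 kN, N_AB = 52.3 kN.
A_CD = 1576 mm².
σ_CD = N_CD/A_CD = 22800/1576 = 14.47 MPa.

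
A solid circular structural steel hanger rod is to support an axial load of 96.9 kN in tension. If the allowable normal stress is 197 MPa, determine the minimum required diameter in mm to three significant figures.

Required area A ≥ P/σ_allow = 96900/197 = 491.9 mm².
For a solid circular section, d ≥ √(4A/π) = 25.03 mm.

25.0 mm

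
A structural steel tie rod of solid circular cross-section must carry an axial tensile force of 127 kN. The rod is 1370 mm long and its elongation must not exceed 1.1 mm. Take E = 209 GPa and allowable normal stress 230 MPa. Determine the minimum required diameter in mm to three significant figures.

Required area A ≥ P/σ_allow = 127000/230 = 552.2 mm².
For a solid circular section, d ≥ √(4A/π) = 26.52 mm.
Elongation limit: A ≥ PL/(Eδ_allow) = 127000·1370/(209000·1.1) = 756.8 mm² ⇒ d ≥ 31.04 mm.
The elongation limit governs.

31.0 mm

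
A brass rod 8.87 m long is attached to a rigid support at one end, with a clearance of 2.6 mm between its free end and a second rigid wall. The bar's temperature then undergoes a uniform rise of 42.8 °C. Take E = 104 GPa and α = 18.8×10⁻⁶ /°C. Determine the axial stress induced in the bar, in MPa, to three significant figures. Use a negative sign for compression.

-53.2 MPa

Free thermal expansion αLΔT = 18.8e-6 · 8870 · 42.8 = 7.137 mm.
The walls engage after the gap closes; constrained expansion = 7.137 − 2.6 = 4.537 mm.
The walls impose strain ε = −(4.537)/8870 = -5.1152e-04; σ = Eε = 104000 · -5.1152e-04 = -53.2 MPa.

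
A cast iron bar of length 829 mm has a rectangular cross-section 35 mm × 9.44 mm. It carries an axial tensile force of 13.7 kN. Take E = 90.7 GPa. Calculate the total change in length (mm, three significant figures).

0.379 mm

A = 330.4 mm².
δ_mech = NL/(AE) = 13700·829/(330.4·90700) = 0.379 mm.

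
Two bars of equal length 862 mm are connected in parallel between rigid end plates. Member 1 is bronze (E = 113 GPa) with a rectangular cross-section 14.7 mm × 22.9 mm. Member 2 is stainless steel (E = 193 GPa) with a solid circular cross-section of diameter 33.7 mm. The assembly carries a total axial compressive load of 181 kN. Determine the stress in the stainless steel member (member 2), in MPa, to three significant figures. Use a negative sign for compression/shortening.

A_1 = 336.6 mm².
A_2 = 892 mm².
Equal strain + equilibrium ⇒ each member carries load in proportion to AE: A₁E₁ = 38040000 N, A₂E₂ = 172100000 N, ΣAE = 210200000 N.
σ₂ = P·E₂/ΣAE = -181000·193000/210200000 = -166.2 MPa.

-166 MPa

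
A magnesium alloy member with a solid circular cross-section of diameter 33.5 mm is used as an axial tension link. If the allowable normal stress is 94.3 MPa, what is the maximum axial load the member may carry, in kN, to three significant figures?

A = 881.4 mm².
P_max = σ_allow · A = 94.3 · 881.4 = 83120 N = 83.12 kN.

83.1 kN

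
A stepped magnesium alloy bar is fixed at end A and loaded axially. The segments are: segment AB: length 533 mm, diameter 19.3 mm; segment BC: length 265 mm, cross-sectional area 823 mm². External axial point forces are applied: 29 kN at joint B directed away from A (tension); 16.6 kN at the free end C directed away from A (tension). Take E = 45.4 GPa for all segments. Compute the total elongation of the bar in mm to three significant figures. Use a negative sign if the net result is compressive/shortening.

1.95 mm

Internal axial forces (sectioning from the free end, tension +): N_BC = 16.6 kN, N_AB = 45.6 kN.
A_AB = 292.6 mm².
δ_AB = 45600·533/(292.6·45400) = 1.83 mm
δ_BC = 16600·265/(823·45400) = 0.1177 mm
δ = Σδ_i = 1.948 mm.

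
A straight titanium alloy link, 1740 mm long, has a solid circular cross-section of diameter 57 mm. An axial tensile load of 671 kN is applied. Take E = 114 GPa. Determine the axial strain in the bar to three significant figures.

A = 2552 mm².
σ = N/A = 263 MPa; ε = σ/E = 263/114000 = 2.307e-03.

0.00231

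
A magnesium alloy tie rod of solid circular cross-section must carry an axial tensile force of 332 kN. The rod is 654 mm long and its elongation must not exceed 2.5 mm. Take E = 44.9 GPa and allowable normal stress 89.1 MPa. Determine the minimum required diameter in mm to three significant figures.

68.9 mm

Required area A ≥ P/σ_allow = 332000/89.1 = 3726 mm².
For a solid circular section, d ≥ √(4A/π) = 68.88 mm.
Elongation limit: A ≥ PL/(Eδ_allow) = 332000·654/(44900·2.5) = 1934 mm² ⇒ d ≥ 49.63 mm.
The stress limit governs.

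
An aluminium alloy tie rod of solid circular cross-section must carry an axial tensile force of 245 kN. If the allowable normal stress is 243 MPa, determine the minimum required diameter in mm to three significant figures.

35.8 mm

Required area A ≥ P/σ_allow = 245000/243 = 1008 mm².
For a solid circular section, d ≥ √(4A/π) = 35.83 mm.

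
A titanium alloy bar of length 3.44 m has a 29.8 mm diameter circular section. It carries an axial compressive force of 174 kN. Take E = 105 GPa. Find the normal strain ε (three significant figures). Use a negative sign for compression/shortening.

-0.00238

A = 697.5 mm².
σ = N/A = -249.5 MPa; ε = σ/E = -249.5/105000 = -2.376e-03.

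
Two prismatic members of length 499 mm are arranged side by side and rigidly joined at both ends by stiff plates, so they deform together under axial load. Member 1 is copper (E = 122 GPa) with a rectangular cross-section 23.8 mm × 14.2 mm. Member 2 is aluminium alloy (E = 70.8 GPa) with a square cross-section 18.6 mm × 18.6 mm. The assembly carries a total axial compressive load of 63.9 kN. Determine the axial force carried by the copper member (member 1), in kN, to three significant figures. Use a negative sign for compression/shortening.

A_1 = 338 mm².
A_2 = 346 mm².
Equal strain + equilibrium ⇒ each member carries load in proportion to AE: A₁E₁ = 41230000 N, A₂E₂ = 24490000 N, ΣAE = 65730000 N.
F₁ = P·A₁E₁/ΣAE = -63900·41230000/65730000 = -40090 N.

-40.1 kN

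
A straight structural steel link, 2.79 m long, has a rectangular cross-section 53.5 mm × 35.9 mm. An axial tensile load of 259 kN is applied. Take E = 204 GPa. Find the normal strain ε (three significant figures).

6.61e-04

A = 1921 mm².
σ = N/A = 134.9 MPa; ε = σ/E = 134.9/204000 = 6.610e-04.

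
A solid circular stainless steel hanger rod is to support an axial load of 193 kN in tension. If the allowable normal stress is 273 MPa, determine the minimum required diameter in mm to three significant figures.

Required area A ≥ P/σ_allow = 193000/273 = 707 mm².
For a solid circular section, d ≥ √(4A/π) = 30 mm.

30.0 mm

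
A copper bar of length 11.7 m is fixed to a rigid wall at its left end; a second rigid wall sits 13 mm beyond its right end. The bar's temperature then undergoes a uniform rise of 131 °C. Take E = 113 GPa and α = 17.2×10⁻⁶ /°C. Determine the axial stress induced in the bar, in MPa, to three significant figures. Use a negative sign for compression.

Free thermal expansion αLΔT = 17.2e-6 · 11700 · 131 = 26.36 mm.
The walls engage after the gap closes; constrained expansion = 26.36 − 13 = 13.36 mm.
The walls impose strain ε = −(13.36)/11700 = -1.1421e-03; σ = Eε = 113000 · -1.1421e-03 = -129.1 MPa.

-129 MPa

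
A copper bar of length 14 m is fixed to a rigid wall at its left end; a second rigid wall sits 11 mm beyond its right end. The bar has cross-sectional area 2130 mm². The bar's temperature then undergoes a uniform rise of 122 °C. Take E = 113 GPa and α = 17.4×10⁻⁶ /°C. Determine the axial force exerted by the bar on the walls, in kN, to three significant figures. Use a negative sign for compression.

Free thermal expansion αLΔT = 17.4e-6 · 14000 · 122 = 29.72 mm.
The walls engage after the gap closes; constrained expansion = 29.72 − 11 = 18.72 mm.
The walls impose strain ε = −(18.72)/14000 = -1.3371e-03; σ = Eε = 113000 · -1.3371e-03 = -151.1 MPa.
Wall reaction R = σ·A = -151.1·2130 = -321800 N = -321.8 kN.

-322 kN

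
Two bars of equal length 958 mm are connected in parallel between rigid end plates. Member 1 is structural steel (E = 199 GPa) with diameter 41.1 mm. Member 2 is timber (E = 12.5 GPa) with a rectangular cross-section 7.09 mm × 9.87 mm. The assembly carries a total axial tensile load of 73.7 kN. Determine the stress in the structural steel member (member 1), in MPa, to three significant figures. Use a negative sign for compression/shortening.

A_1 = 1327 mm².
A_2 = 69.98 mm².
Equal strain + equilibrium ⇒ each member carries load in proportion to AE: A₁E₁ = 264000000 N, A₂E₂ = 874700 N, ΣAE = 264900000 N.
σ₁ = P·E₁/ΣAE = 73700·199000/264900000 = 55.37 MPa.

55.4 MPa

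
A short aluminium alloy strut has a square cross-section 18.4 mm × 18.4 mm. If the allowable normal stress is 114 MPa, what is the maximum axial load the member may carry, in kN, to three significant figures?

38.6 kN

A = 338.6 mm².
P_max = σ_allow · A = 114 · 338.6 = 38600 N = 38.6 kN.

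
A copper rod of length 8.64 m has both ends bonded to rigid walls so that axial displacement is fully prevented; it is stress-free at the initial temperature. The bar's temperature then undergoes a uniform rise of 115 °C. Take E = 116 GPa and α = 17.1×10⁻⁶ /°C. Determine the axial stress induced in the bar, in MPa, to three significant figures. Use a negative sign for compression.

-228 MPa

Free thermal expansion αLΔT = 17.1e-6 · 8640 · 115 = 16.99 mm.
The walls impose strain ε = −(16.99)/8640 = -1.9665e-03; σ = Eε = 116000 · -1.9665e-03 = -228.1 MPa.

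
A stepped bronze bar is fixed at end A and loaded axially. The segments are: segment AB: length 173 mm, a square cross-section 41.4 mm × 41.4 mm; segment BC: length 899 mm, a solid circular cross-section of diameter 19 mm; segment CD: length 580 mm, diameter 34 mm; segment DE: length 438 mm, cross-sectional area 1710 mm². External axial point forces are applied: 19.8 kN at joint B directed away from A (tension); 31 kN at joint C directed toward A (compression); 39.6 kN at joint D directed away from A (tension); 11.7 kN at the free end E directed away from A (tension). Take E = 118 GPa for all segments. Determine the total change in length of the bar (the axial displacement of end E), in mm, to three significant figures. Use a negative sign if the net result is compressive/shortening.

0.883 mm

Internal axial forces (sectioning from the free end, tension +): N_DE = 11.7 kN, N_CD = 51.3 kN, N_BC = 20.3 kN, N_AB = 40.1 kN.
A_AB = 1714 mm².
A_BC = 283.5 mm².
A_CD = 907.9 mm².
δ_AB = 40100·173/(1714·118000) = 0.0343 mm
δ_BC = 20300·899/(283.5·118000) = 0.5455 mm
δ_CD = 51300·580/(907.9·118000) = 0.2777 mm
δ_DE = 11700·438/(1710·118000) = 0.0254 mm
δ = Σδ_i = 0.8829 mm.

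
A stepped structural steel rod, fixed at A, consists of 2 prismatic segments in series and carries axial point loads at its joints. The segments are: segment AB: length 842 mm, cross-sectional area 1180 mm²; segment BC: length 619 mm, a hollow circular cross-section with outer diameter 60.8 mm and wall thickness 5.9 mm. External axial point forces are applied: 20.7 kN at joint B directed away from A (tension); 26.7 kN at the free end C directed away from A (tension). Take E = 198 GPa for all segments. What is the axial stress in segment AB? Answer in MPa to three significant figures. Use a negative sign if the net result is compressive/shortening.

40.2 MPa

Internal axial forces (sectioning from the free end, tension +): N_BC = 26.7 kN, N_AB = 47.4 kN.
σ_AB = N_AB/A_AB = 47400/1180 = 40.17 MPa.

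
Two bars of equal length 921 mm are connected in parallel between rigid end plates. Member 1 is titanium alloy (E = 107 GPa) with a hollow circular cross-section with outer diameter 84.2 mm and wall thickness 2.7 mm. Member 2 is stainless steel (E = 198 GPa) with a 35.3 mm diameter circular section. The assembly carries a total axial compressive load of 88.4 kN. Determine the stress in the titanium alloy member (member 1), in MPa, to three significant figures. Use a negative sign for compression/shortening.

-35.3 MPa

A_1 = 691.3 mm².
A_2 = 978.7 mm².
Equal strain + equilibrium ⇒ each member carries load in proportion to AE: A₁E₁ = 73970000 N, A₂E₂ = 193800000 N, ΣAE = 267700000 N.
σ₁ = P·E₁/ΣAE = -88400·107000/267700000 = -35.33 MPa.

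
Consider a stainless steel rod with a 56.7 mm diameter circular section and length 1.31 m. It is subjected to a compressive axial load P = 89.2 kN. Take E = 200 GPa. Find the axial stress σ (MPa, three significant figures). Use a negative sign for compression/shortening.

A = 2525 mm².
σ = N/A = -89200/2525 = -35.33 MPa.

-35.3 MPa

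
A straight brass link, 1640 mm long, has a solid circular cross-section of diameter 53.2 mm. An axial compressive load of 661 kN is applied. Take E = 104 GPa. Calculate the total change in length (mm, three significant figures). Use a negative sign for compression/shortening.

A = 2223 mm².
δ_mech = NL/(AE) = -661000·1640/(2223·104000) = -4.689 mm.

-4.69 mm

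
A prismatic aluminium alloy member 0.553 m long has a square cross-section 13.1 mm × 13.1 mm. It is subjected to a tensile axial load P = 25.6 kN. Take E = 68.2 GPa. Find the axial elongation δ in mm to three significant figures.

1.21 mm

A = 171.6 mm².
δ_mech = NL/(AE) = 25600·553/(171.6·68200) = 1.21 mm.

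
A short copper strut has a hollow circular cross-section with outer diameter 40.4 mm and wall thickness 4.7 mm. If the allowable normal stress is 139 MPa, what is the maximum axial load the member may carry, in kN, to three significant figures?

A = 527.1 mm².
P_max = σ_allow · A = 139 · 527.1 = 73270 N = 73.27 kN.

73.3 kN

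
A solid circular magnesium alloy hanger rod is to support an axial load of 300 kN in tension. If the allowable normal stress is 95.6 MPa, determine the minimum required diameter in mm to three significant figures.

63.2 mm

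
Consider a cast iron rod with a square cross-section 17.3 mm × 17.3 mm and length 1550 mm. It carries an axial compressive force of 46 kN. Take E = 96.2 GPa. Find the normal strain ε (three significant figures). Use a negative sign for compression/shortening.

A = 299.3 mm².
σ = N/A = -153.7 MPa; ε = σ/E = -153.7/96200 = -1.598e-03.

-0.00160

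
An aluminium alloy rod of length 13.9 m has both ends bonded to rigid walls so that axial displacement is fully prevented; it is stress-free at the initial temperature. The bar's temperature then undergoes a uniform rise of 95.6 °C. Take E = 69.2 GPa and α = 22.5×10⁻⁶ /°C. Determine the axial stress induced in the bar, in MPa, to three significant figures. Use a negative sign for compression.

Free thermal expansion αLΔT = 22.5e-6 · 13900 · 95.6 = 29.9 mm.
The walls impose strain ε = −(29.9)/13900 = -2.1510e-03; σ = Eε = 69200 · -2.1510e-03 = -148.8 MPa.

-149 MPa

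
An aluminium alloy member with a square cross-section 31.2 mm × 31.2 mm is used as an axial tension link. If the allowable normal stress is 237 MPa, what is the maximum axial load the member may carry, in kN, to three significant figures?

A = 973.4 mm².
P_max = σ_allow · A = 237 · 973.4 = 230700 N = 230.7 kN.

231 kN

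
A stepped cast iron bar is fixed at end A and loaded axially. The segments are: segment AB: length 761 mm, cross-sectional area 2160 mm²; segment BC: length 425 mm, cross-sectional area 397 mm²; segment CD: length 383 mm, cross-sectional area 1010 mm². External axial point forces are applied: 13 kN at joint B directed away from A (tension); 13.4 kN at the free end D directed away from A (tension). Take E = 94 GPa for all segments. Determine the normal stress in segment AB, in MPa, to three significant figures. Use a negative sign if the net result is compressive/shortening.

Internal axial forces (sectioning from the free end, tension +): N_CD = 13.4 kN, N_BC = 13.4 kN, N_AB = 26.4 kN.
σ_AB = N_AB/A_AB = 26400/2160 = 12.22 MPa.

12.2 MPa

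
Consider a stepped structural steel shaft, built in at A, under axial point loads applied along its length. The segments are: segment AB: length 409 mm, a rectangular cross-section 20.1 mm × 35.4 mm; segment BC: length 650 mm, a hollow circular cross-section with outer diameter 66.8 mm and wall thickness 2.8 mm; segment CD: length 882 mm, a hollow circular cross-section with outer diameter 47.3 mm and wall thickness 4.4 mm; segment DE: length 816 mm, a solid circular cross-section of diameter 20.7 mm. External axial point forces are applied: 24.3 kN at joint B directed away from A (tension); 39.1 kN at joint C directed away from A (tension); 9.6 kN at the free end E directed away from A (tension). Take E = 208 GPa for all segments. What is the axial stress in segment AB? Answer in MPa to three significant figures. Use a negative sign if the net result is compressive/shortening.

103 MPa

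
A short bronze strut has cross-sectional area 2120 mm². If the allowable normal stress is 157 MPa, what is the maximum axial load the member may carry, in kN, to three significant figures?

P_max = σ_allow · A = 157 · 2120 = 332800 N = 332.8 kN.

333 kN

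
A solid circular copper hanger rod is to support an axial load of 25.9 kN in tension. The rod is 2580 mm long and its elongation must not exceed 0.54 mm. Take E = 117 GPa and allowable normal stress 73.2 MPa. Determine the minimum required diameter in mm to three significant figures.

Required area A ≥ P/σ_allow = 25900/73.2 = 353.8 mm².
For a solid circular section, d ≥ √(4A/π) = 21.23 mm.
Elongation limit: A ≥ PL/(Eδ_allow) = 25900·2580/(117000·0.54) = 1058 mm² ⇒ d ≥ 36.7 mm.
The elongation limit governs.

36.7 mm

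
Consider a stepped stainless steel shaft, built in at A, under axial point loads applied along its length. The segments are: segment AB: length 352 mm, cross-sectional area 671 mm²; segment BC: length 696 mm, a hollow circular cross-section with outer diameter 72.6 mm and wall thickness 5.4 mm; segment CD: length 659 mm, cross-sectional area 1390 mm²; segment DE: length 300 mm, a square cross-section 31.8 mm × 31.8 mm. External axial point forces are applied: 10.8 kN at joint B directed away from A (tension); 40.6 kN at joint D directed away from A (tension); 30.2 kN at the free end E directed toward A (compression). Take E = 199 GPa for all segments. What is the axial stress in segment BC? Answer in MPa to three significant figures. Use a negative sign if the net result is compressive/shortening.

9.12 MPa

Internal axial forces (sectioning from the free end, tension +): N_DE = -30.2 kN, N_CD = 10.4 kN, N_BC = 10.4 kN, N_AB = 21.2 kN.
A_BC = 1140 mm².
σ_BC = N_BC/A_BC = 10400/1140 = 9.123 MPa.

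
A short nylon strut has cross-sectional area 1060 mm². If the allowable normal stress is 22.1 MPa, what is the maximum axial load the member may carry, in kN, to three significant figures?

23.4 kN

P_max = σ_allow · A = 22.1 · 1060 = 23430 N = 23.43 kN.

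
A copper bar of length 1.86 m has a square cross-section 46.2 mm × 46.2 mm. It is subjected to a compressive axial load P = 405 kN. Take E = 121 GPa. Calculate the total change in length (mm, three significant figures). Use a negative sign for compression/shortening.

A = 2134 mm².
δ_mech = NL/(AE) = -405000·1860/(2134·121000) = -2.917 mm.

-2.92 mm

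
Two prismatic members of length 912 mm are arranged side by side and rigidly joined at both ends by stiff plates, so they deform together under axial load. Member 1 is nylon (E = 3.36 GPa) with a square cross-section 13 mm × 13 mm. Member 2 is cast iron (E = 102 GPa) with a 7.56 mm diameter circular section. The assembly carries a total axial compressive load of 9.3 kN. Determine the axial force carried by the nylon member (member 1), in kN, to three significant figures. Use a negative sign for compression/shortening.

-1.03 kN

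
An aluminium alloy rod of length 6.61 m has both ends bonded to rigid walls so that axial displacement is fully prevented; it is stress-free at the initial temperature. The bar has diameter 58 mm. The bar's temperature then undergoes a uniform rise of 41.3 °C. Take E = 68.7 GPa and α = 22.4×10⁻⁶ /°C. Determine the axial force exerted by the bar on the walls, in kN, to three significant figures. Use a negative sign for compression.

Free thermal expansion αLΔT = 22.4e-6 · 6610 · 41.3 = 6.115 mm.
The walls impose strain ε = −(6.115)/6610 = -9.2512e-04; σ = Eε = 68700 · -9.2512e-04 = -63.56 MPa.
Wall reaction R = σ·A = -63.56·2642 = -167900 N = -167.9 kN.

-168 kN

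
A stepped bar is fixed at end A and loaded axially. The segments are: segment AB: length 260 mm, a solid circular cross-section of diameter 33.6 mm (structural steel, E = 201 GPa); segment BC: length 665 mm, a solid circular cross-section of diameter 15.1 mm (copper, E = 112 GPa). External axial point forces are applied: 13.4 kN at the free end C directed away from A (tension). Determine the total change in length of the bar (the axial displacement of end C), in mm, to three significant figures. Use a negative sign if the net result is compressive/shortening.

0.464 mm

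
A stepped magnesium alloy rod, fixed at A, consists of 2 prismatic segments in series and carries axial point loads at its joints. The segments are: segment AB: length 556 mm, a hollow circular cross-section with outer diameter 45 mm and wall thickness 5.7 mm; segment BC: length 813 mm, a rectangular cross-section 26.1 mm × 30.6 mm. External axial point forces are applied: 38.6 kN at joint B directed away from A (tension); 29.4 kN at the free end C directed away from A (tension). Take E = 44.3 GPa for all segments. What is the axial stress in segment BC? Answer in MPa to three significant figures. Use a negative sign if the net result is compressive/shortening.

Internal axial forces (sectioning from the free end, tension +): N_BC = 29.4 kN, N_AB = 68 kN.
A_BC = 798.7 mm².
σ_BC = N_BC/A_BC = 29400/798.7 = 36.81 MPa.

36.8 MPa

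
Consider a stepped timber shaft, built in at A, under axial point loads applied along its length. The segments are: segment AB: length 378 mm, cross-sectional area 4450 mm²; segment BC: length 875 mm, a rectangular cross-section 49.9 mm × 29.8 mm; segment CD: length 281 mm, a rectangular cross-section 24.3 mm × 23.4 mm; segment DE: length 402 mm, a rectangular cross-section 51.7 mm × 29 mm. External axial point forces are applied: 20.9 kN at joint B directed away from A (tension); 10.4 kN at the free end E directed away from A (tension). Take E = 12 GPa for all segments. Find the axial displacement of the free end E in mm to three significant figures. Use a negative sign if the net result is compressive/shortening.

Internal axial forces (sectioning from the free end, tension +): N_DE = 10.4 kN, N_CD = 10.4 kN, N_BC = 10.4 kN, N_AB = 31.3 kN.
A_BC = 1487 mm².
A_CD = 568.6 mm².
A_DE = 1499 mm².
δ_AB = 31300·378/(4450·12000) = 0.2216 mm
δ_BC = 10400·875/(1487·12000) = 0.51 mm
δ_CD = 10400·281/(568.6·12000) = 0.4283 mm
δ_DE = 10400·402/(1499·12000) = 0.2324 mm
δ = Σδ_i = 1.392 mm.

1.39 mm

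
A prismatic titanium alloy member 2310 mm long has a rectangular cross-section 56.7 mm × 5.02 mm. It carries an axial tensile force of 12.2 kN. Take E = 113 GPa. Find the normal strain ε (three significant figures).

3.79e-04

A = 284.6 mm².
σ = N/A = 42.86 MPa; ε = σ/E = 42.86/113000 = 3.793e-04.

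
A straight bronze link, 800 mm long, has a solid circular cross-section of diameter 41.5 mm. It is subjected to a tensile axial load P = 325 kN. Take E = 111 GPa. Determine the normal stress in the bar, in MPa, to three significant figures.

240 MPa

A = 1353 mm².
σ = N/A = 325000/1353 = 240.3 MPa.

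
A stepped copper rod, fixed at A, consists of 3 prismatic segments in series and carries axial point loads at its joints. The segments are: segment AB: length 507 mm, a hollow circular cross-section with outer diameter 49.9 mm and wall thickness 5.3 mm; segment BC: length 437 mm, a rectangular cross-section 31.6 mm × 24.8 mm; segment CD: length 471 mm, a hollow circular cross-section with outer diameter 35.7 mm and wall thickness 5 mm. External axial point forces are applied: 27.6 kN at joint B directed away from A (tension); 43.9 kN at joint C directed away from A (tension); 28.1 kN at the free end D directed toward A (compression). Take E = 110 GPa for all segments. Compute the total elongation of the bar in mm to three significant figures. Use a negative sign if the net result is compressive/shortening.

0.100 mm

Internal axial forces (sectioning from the free end, tension +): N_CD = -28.1 kN, N_BC = 15.8 kN, N_AB = 43.4 kN.
A_AB = 742.6 mm².
A_BC = 783.7 mm².
A_CD = 482.2 mm².
δ_AB = 43400·507/(742.6·110000) = 0.2694 mm
δ_BC = 15800·437/(783.7·110000) = 0.0801 mm
δ_CD = -28100·471/(482.2·110000) = -0.2495 mm
δ = Σδ_i = 0.09996 mm.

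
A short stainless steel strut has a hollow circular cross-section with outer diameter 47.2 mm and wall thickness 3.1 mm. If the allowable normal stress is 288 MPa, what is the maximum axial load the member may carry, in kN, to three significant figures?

124 kN

A = 429.5 mm².
P_max = σ_allow · A = 288 · 429.5 = 123700 N = 123.7 kN.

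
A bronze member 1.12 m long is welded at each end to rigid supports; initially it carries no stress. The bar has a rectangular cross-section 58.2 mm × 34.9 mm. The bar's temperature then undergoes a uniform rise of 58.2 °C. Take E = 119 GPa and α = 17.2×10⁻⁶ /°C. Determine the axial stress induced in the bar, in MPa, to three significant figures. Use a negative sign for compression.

-119 MPa

Free thermal expansion αLΔT = 17.2e-6 · 1120 · 58.2 = 1.121 mm.
The walls impose strain ε = −(1.121)/1120 = -1.0010e-03; σ = Eε = 119000 · -1.0010e-03 = -119.1 MPa.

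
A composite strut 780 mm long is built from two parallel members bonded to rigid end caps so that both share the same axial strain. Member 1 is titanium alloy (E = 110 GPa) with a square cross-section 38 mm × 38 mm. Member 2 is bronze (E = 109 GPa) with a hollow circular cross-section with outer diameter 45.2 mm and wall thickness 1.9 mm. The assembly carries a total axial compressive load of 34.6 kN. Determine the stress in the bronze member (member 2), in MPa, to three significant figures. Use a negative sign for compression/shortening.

A_1 = 1444 mm².
A_2 = 258.5 mm².
Equal strain + equilibrium ⇒ each member carries load in proportion to AE: A₁E₁ = 158800000 N, A₂E₂ = 28170000 N, ΣAE = 187000000 N.
σ₂ = P·E₂/ΣAE = -34600·109000/187000000 = -20.17 MPa.

-20.2 MPa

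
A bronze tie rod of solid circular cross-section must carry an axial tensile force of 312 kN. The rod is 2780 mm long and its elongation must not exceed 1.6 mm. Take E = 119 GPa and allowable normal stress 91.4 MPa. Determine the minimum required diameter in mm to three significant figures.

76.2 mm

Required area A ≥ P/σ_allow = 312000/91.4 = 3414 mm².
For a solid circular section, d ≥ √(4A/π) = 65.93 mm.
Elongation limit: A ≥ PL/(Eδ_allow) = 312000·2780/(119000·1.6) = 4555 mm² ⇒ d ≥ 76.16 mm.
The elongation limit governs.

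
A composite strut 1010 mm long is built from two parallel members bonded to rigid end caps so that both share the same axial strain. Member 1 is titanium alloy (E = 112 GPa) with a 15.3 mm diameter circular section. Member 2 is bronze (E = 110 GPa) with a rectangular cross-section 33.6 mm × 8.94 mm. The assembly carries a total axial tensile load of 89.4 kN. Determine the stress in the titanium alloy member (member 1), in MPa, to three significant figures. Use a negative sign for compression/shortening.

187 MPa

A_1 = 183.9 mm².
A_2 = 300.4 mm².
Equal strain + equilibrium ⇒ each member carries load in proportion to AE: A₁E₁ = 20590000 N, A₂E₂ = 33040000 N, ΣAE = 53630000 N.
σ₁ = P·E₁/ΣAE = 89400·112000/53630000 = 186.7 MPa.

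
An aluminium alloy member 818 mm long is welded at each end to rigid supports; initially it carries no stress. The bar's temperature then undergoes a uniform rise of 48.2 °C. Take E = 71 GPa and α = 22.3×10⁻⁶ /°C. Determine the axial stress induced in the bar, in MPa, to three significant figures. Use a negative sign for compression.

Free thermal expansion αLΔT = 22.3e-6 · 818 · 48.2 = 0.8792 mm.
The walls impose strain ε = −(0.8792)/818 = -1.0749e-03; σ = Eε = 71000 · -1.0749e-03 = -76.32 MPa.

-76.3 MPa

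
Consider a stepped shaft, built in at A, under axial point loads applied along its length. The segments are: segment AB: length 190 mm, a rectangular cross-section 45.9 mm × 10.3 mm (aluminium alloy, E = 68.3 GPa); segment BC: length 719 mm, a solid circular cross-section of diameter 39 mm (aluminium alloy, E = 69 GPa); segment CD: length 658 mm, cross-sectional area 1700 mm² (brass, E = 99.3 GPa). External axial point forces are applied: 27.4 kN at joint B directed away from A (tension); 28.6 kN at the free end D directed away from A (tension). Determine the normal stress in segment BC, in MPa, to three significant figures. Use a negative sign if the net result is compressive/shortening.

23.9 MPa

Internal axial forces (sectioning from the free end, tension +): N_CD = 28.6 kN, N_BC = 28.6 kN, N_AB = 56 kN.
A_BC = 1195 mm².
σ_BC = N_BC/A_BC = 28600/1195 = 23.94 MPa.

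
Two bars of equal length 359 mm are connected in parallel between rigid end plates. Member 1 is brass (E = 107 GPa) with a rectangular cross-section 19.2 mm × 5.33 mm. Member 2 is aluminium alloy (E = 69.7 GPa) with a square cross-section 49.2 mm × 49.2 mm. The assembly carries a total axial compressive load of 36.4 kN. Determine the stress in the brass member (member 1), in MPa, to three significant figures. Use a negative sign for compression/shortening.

-21.7 MPa

A_1 = 102.3 mm².
A_2 = 2421 mm².
Equal strain + equilibrium ⇒ each member carries load in proportion to AE: A₁E₁ = 10950000 N, A₂E₂ = 168700000 N, ΣAE = 179700000 N.
σ₁ = P·E₁/ΣAE = -36400·107000/179700000 = -21.68 MPa.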